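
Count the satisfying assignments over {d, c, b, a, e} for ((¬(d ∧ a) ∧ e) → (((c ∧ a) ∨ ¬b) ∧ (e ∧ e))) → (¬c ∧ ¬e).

13

Initial set: {(((¬(d ∧ a) ∧ e) → (((c ∧ a) ∨ ¬b) ∧ (e ∧ e))) → (¬c ∧ ¬e))}.
(((¬(d ∧ a) ∧ e) → (((c ∧ a) ∨ ¬b) ∧ (e ∧ e))) → (¬c ∧ ¬e)): β-rule — branch into ¬((¬(d ∧ a) ∧ e) → (((c ∧ a) ∨ ¬b) ∧ (e ∧ e)))  //  (¬c ∧ ¬e).
  branch 1 (add ¬((¬(d ∧ a) ∧ e) → (((c ∧ a) ∨ ¬b) ∧ (e ∧ e)))):
    ¬((¬(d ∧ a) ∧ e) → (((c ∧ a) ∨ ¬b) ∧ (e ∧ e))): α-rule — add (¬(d ∧ a) ∧ e), ¬(((c ∧ a) ∨ ¬b) ∧ (e ∧ e)).
    (¬(d ∧ a) ∧ e): α-rule — add ¬(d ∧ a), e.
    ¬(((c ∧ a) ∨ ¬b) ∧ (e ∧ e)): β-rule — branch into ¬((c ∧ a) ∨ ¬b)  //  ¬(e ∧ e).
      branch 1.1 (add ¬((c ∧ a) ∨ ¬b)):
        ¬((c ∧ a) ∨ ¬b): α-rule — add ¬(c ∧ a), ¬¬b.
        ¬(d ∧ a): β-rule — branch into ¬d  //  ¬a.
          branch 1.1.1 (add ¬d):
            ¬(c ∧ a): β-rule — branch into ¬c  //  ¬a.
              branch 1.1.1.1 (add ¬c):
                ○ open, literals {b=T, c=F, d=F, e=T}.
              branch 1.1.1.2 (add ¬a):
                ○ open, literals {a=F, b=T, d=F, e=T}.
          branch 1.1.2 (add ¬a):
            ¬(c ∧ a): β-rule — branch into ¬c  //  ¬a.
              branch 1.1.2.1 (add ¬c):
                ○ open, literals {a=F, b=T, c=F, e=T}.
              branch 1.1.2.2 (add ¬a):
                ○ open, literals {a=F, b=T, e=T}.
      branch 1.2 (add ¬(e ∧ e)):
        ¬(d ∧ a): β-rule — branch into ¬d  //  ¬a.
          branch 1.2.1 (add ¬d):
            ¬(e ∧ e): β-rule — branch into ¬e  //  ¬e.
              branch 1.2.1.1 (add ¬e):
                × closes — contains both e and ¬e.
              branch 1.2.1.2 (add ¬e):
                × closes — contains both e and ¬e.
          branch 1.2.2 (add ¬a):
            ¬(e ∧ e): β-rule — branch into ¬e  //  ¬e.
              branch 1.2.2.1 (add ¬e):
                × closes — contains both e and ¬e.
              branch 1.2.2.2 (add ¬e):
                × closes — contains both e and ¬e.
  branch 2 (add (¬c ∧ ¬e)):
    (¬c ∧ ¬e): α-rule — add ¬c, ¬e.
    ○ open, literals {c=F, e=F}.
4 branches closed, 5 open.
Each open branch fixes some atoms; the unmentioned ones are free. Counting distinct full assignments: branch {b=T, c=F, d=F, e=T} (a) contributes 2 new; branch {a=F, b=T, d=F, e=T} (c) contributes 1 new; branch {a=F, b=T, c=F, e=T} (d) contributes 1 new; branch {a=F, b=T, e=T} (d, c) contributes 1 new; branch {c=F, e=F} (d, b, a) contributes 8 new. Total: 13.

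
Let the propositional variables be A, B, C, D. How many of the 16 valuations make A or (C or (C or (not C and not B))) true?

14

Initial set: {(A or (C or (C or (not C and not B))))}.
(A or (C or (C or (not C and not B)))): β-rule — branch into A  //  (C or (C or (not C and not B))).
  branch 1 (add A):
    ○ open, literals {A=true}.
  branch 2 (add (C or (C or (not C and not B)))):
    (C or (C or (not C and not B))): β-rule — branch into C  //  (C or (not C and not B)).
      branch 2.1 (add C):
        ○ open, literals {C=true}.
      branch 2.2 (add (C or (not C and not B))):
        (C or (not C and not B)): β-rule — branch into C  //  (not C and not B).
          branch 2.2.1 (add C):
            ○ open, literals {C=true}.
          branch 2.2.2 (add (not C and not B)):
            (not C and not B): α-rule — add not C, not B.
            ○ open, literals {B=false, C=false}.
0 branches closed, 4 open.
Each open branch fixes some atoms; the unmentioned ones are free. Counting distinct full assignments: branch {A=true} (B, C, D) contributes 8 new; branch {C=true} (A, B, D) contributes 4 new; branch {C=true} (A, B, D) contributes 0 new; branch {B=false, C=false} (A, D) contributes 2 new. Total: 14.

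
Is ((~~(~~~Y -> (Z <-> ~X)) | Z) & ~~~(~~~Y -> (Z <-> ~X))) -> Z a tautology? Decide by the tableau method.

Valid

Assume the negation and expand:
Initial set: {~(((~~(~~~Y -> (Z <-> ~X)) | Z) & ~~~(~~~Y -> (Z <-> ~X))) -> Z)}.
~(((~~(~~~Y -> (Z <-> ~X)) | Z) & ~~~(~~~Y -> (Z <-> ~X))) -> Z): α-rule — add ((~~(~~~Y -> (Z <-> ~X)) | Z) & ~~~(~~~Y -> (Z <-> ~X))), ~Z.
((~~(~~~Y -> (Z <-> ~X)) | Z) & ~~~(~~~Y -> (Z <-> ~X))): α-rule — add (~~(~~~Y -> (Z <-> ~X)) | Z), ~~~(~~~Y -> (Z <-> ~X)).
~~~(~~~Y -> (Z <-> ~X)): drop double negation, giving ~(~~~Y -> (Z <-> ~X)).
~(~~~Y -> (Z <-> ~X)): α-rule — add ~~~Y, ~(Z <-> ~X).
~~~Y: drop double negation, giving ~Y.
(~~(~~~Y -> (Z <-> ~X)) | Z): β-rule — branch into ~~(~~~Y -> (Z <-> ~X))  //  Z.
  branch 1 (add ~~(~~~Y -> (Z <-> ~X))):
    ~~(~~~Y -> (Z <-> ~X)): drop double negation, giving (~~~Y -> (Z <-> ~X)).
    ~(Z <-> ~X): β-rule — branch into Z, ~~X  //  ~Z, ~X.
      branch 1.1 (add Z, ~~X):
        × closes — contains both Z and ~Z.
      branch 1.2 (add ~Z, ~X):
        (~~~Y -> (Z <-> ~X)): β-rule — branch into ~~~~Y  //  (Z <-> ~X).
          branch 1.2.1 (add ~~~~Y):
            ~~~~Y: drop double negation, giving ~~Y.
            × closes — contains both Y and ~Y.
          branch 1.2.2 (add (Z <-> ~X)):
            (Z <-> ~X): β-rule — branch into Z, ~X  //  ~Z, ~~X.
              branch 1.2.2.1 (add Z, ~X):
                × closes — contains both Z and ~Z.
              branch 1.2.2.2 (add ~Z, ~~X):
                × closes — contains both X and ~X.
  branch 2 (add Z):
    × closes — contains both Z and ~Z.
All 5 branches close.
Every branch closed, so the negation is unsatisfiable and the formula is valid.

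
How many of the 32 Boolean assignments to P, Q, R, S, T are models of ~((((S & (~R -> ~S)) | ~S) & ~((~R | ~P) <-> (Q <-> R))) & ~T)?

Initial set: {~((((S & (~R -> ~S)) | ~S) & ~((~R | ~P) <-> (Q <-> R))) & ~T)}.
~((((S & (~R -> ~S)) | ~S) & ~((~R | ~P) <-> (Q <-> R))) & ~T): β-rule — branch into ~(((S & (~R -> ~S)) | ~S) & ~((~R | ~P) <-> (Q <-> R)))  //  ~~T.
  branch 1 (add ~(((S & (~R -> ~S)) | ~S) & ~((~R | ~P) <-> (Q <-> R)))):
    ~(((S & (~R -> ~S)) | ~S) & ~((~R | ~P) <-> (Q <-> R))): β-rule — branch into ~((S & (~R -> ~S)) | ~S)  //  ~~((~R | ~P) <-> (Q <-> R)).
      branch 1.1 (add ~((S & (~R -> ~S)) | ~S)):
        ~((S & (~R -> ~S)) | ~S): α-rule — add ~(S & (~R -> ~S)), ~~S.
        ~(S & (~R -> ~S)): β-rule — branch into ~S  //  ~(~R -> ~S).
          branch 1.1.1 (add ~S):
            × closes — contains both S and ~S.
          branch 1.1.2 (add ~(~R -> ~S)):
            ~(~R -> ~S): α-rule — add ~R, ~~S.
            ○ open, literals {R=F, S=T}.
      branch 1.2 (add ~~((~R | ~P) <-> (Q <-> R))):
        ~~((~R | ~P) <-> (Q <-> R)): β-rule — branch into (~R | ~P), (Q <-> R)  //  ~(~R | ~P), ~(Q <-> R).
          branch 1.2.1 (add (~R | ~P), (Q <-> R)):
            (~R | ~P): β-rule — branch into ~R  //  ~P.
              branch 1.2.1.1 (add ~R):
                (Q <-> R): β-rule — branch into Q, R  //  ~Q, ~R.
                  branch 1.2.1.1.1 (add Q, R):
                    × closes — contains both R and ~R.
                  branch 1.2.1.1.2 (add ~Q, ~R):
                    ○ open, literals {Q=F, R=F}.
              branch 1.2.1.2 (add ~P):
                (Q <-> R): β-rule — branch into Q, R  //  ~Q, ~R.
                  branch 1.2.1.2.1 (add Q, R):
                    ○ open, literals {P=F, Q=T, R=T}.
                  branch 1.2.1.2.2 (add ~Q, ~R):
                    ○ open, literals {P=F, Q=F, R=F}.
          branch 1.2.2 (add ~(~R | ~P), ~(Q <-> R)):
            ~(~R | ~P): α-rule — add ~~R, ~~P.
            ~(Q <-> R): β-rule — branch into Q, ~R  //  ~Q, R.
              branch 1.2.2.1 (add Q, ~R):
                × closes — contains both R and ~R.
              branch 1.2.2.2 (add ~Q, R):
                ○ open, literals {P=T, Q=F, R=T}.
  branch 2 (add ~~T):
    ○ open, literals {T=T}.
3 branches closed, 6 open.
Each open branch fixes some atoms; the unmentioned ones are free. Counting distinct full assignments: branch {R=F, S=T} (P, Q, T) contributes 8 new; branch {Q=F, R=F} (P, S, T) contributes 4 new; branch {P=F, Q=T, R=T} (S, T) contributes 4 new; branch {P=F, Q=F, R=F} (S, T) contributes 0 new; branch {P=T, Q=F, R=T} (S, T) contributes 4 new; branch {T=T} (P, Q, R, S) contributes 6 new. Total: 26.

26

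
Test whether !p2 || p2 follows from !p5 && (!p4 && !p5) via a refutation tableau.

Yes

Initial set: {(!p5 && (!p4 && !p5)); !(!p2 || p2)}.
(!p5 && (!p4 && !p5)): α-rule — add !p5, (!p4 && !p5).
!(!p2 || p2): α-rule — add !!p2, !p2.
× closes — contains both p2 and !p2.
All 1 branch closes.
Every branch closed, so the premises entail the conclusion.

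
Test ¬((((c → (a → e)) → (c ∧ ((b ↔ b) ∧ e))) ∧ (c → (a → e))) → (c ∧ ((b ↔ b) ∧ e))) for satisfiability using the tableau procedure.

Initial set: {T ¬((((c → (a → e)) → (c ∧ ((b ↔ b) ∧ e))) ∧ (c → (a → e))) → (c ∧ ((b ↔ b) ∧ e)))}.
T ¬((((c → (a → e)) → (c ∧ ((b ↔ b) ∧ e))) ∧ (c → (a → e))) → (c ∧ ((b ↔ b) ∧ e))): α-rule — add T (((c → (a → e)) → (c ∧ ((b ↔ b) ∧ e))) ∧ (c → (a → e))), F (c ∧ ((b ↔ b) ∧ e)).
T (((c → (a → e)) → (c ∧ ((b ↔ b) ∧ e))) ∧ (c → (a → e))): α-rule — add T ((c → (a → e)) → (c ∧ ((b ↔ b) ∧ e))), T (c → (a → e)).
F (c ∧ ((b ↔ b) ∧ e)): β-rule — branch into F c  //  F ((b ↔ b) ∧ e).
  branch 1 (add F c):
    T ((c → (a → e)) → (c ∧ ((b ↔ b) ∧ e))): β-rule — branch into F (c → (a → e))  //  T (c ∧ ((b ↔ b) ∧ e)).
      branch 1.1 (add F (c → (a → e))):
        F (c → (a → e)): α-rule — add T c, F (a → e).
        × closes — contains both c and ¬c.
      branch 1.2 (add T (c ∧ ((b ↔ b) ∧ e))):
        T (c ∧ ((b ↔ b) ∧ e)): α-rule — add T c, T ((b ↔ b) ∧ e).
        × closes — contains both c and ¬c.
  branch 2 (add F ((b ↔ b) ∧ e)):
    T ((c → (a → e)) → (c ∧ ((b ↔ b) ∧ e))): β-rule — branch into F (c → (a → e))  //  T (c ∧ ((b ↔ b) ∧ e)).
      branch 2.1 (add F (c → (a → e))):
        F (c → (a → e)): α-rule — add T c, F (a → e).
        F (a → e): α-rule — add T a, F e.
        T (c → (a → e)): β-rule — branch into F c  //  T (a → e).
          branch 2.1.1 (add F c):
            × closes — contains both c and ¬c.
          branch 2.1.2 (add T (a → e)):
            F ((b ↔ b) ∧ e): β-rule — branch into F (b ↔ b)  //  F e.
              branch 2.1.2.1 (add F (b ↔ b)):
                T (a → e): β-rule — branch into F a  //  T e.
                  branch 2.1.2.1.1 (add F a):
                    × closes — contains both a and ¬a.
                  branch 2.1.2.1.2 (add T e):
                    × closes — contains both e and ¬e.
              branch 2.1.2.2 (add F e):
                T (a → e): β-rule — branch into F a  //  T e.
                  branch 2.1.2.2.1 (add F a):
                    × closes — contains both a and ¬a.
                  branch 2.1.2.2.2 (add T e):
                    × closes — contains both e and ¬e.
      branch 2.2 (add T (c ∧ ((b ↔ b) ∧ e))):
        T (c ∧ ((b ↔ b) ∧ e)): α-rule — add T c, T ((b ↔ b) ∧ e).
        T ((b ↔ b) ∧ e): α-rule — add T (b ↔ b), T e.
        T (c → (a → e)): β-rule — branch into F c  //  T (a → e).
          branch 2.2.1 (add F c):
            × closes — contains both c and ¬c.
          branch 2.2.2 (add T (a → e)):
            F ((b ↔ b) ∧ e): β-rule — branch into F (b ↔ b)  //  F e.
              branch 2.2.2.1 (add F (b ↔ b)):
                T (b ↔ b): β-rule — branch into T b, T b  //  F b, F b.
                  branch 2.2.2.1.1 (add T b, T b):
                    T (a → e): β-rule — branch into F a  //  T e.
                      branch 2.2.2.1.1.1 (add F a):
                        F (b ↔ b): β-rule — branch into T b, F b  //  F b, T b.
                          branch 2.2.2.1.1.1.1 (add T b, F b):
                            × closes — contains both b and ¬b.
                          branch 2.2.2.1.1.1.2 (add F b, T b):
                            × closes — contains both b and ¬b.
                      branch 2.2.2.1.1.2 (add T e):
                        F (b ↔ b): β-rule — branch into T b, F b  //  F b, T b.
                          branch 2.2.2.1.1.2.1 (add T b, F b):
                            × closes — contains both b and ¬b.
                          branch 2.2.2.1.1.2.2 (add F b, T b):
                            × closes — contains both b and ¬b.
                  branch 2.2.2.1.2 (add F b, F b):
                    T (a → e): β-rule — branch into F a  //  T e.
                      branch 2.2.2.1.2.1 (add F a):
                        F (b ↔ b): β-rule — branch into T b, F b  //  F b, T b.
                          branch 2.2.2.1.2.1.1 (add T b, F b):
                            × closes — contains both b and ¬b.
                          branch 2.2.2.1.2.1.2 (add F b, T b):
                            × closes — contains both b and ¬b.
                      branch 2.2.2.1.2.2 (add T e):
                        F (b ↔ b): β-rule — branch into T b, F b  //  F b, T b.
                          branch 2.2.2.1.2.2.1 (add T b, F b):
                            × closes — contains both b and ¬b.
                          branch 2.2.2.1.2.2.2 (add F b, T b):
                            × closes — contains both b and ¬b.
              branch 2.2.2.2 (add F e):
                × closes — contains both e and ¬e.
All 17 branches close.
Every branch closed; the formula is unsatisfiable.

Unsatisfiable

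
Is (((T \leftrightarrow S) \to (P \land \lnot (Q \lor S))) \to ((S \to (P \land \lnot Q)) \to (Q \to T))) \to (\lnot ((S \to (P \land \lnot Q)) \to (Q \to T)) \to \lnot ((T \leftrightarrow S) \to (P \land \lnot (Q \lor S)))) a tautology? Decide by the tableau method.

Valid

Assume the negation and expand:
Initial set: {\lnot ((((T \leftrightarrow S) \to (P \land \lnot (Q \lor S))) \to ((S \to (P \land \lnot Q)) \to (Q \to T))) \to (\lnot ((S \to (P \land \lnot Q)) \to (Q \to T)) \to \lnot ((T \leftrightarrow S) \to (P \land \lnot (Q \lor S)))))}.
\lnot ((((T \leftrightarrow S) \to (P \land \lnot (Q \lor S))) \to ((S \to (P \land \lnot Q)) \to (Q \to T))) \to (\lnot ((S \to (P \land \lnot Q)) \to (Q \to T)) \to \lnot ((T \leftrightarrow S) \to (P \land \lnot (Q \lor S))))): α-rule — add (((T \leftrightarrow S) \to (P \land \lnot (Q \lor S))) \to ((S \to (P \land \lnot Q)) \to (Q \to T))), \lnot (\lnot ((S \to (P \land \lnot Q)) \to (Q \to T)) \to \lnot ((T \leftrightarrow S) \to (P \land \lnot (Q \lor S)))).
\lnot (\lnot ((S \to (P \land \lnot Q)) \to (Q \to T)) \to \lnot ((T \leftrightarrow S) \to (P \land \lnot (Q \lor S)))): α-rule — add \lnot ((S \to (P \land \lnot Q)) \to (Q \to T)), \lnot \lnot ((T \leftrightarrow S) \to (P \land \lnot (Q \lor S))).
\lnot ((S \to (P \land \lnot Q)) \to (Q \to T)): α-rule — add (S \to (P \land \lnot Q)), \lnot (Q \to T).
\lnot (Q \to T): α-rule — add Q, \lnot T.
(((T \leftrightarrow S) \to (P \land \lnot (Q \lor S))) \to ((S \to (P \land \lnot Q)) \to (Q \to T))): β-rule — branch into \lnot ((T \leftrightarrow S) \to (P \land \lnot (Q \lor S)))  //  ((S \to (P \land \lnot Q)) \to (Q \to T)).
  branch 1 (add \lnot ((T \leftrightarrow S) \to (P \land \lnot (Q \lor S)))):
    \lnot ((T \leftrightarrow S) \to (P \land \lnot (Q \lor S))): α-rule — add (T \leftrightarrow S), \lnot (P \land \lnot (Q \lor S)).
    \lnot \lnot ((T \leftrightarrow S) \to (P \land \lnot (Q \lor S))): β-rule — branch into \lnot (T \leftrightarrow S)  //  (P \land \lnot (Q \lor S)).
      branch 1.1 (add \lnot (T \leftrightarrow S)):
        (S \to (P \land \lnot Q)): β-rule — branch into \lnot S  //  (P \land \lnot Q).
          branch 1.1.1 (add \lnot S):
            (T \leftrightarrow S): β-rule — branch into T, S  //  \lnot T, \lnot S.
              branch 1.1.1.1 (add T, S):
                × closes — contains both T and \lnot T.
              branch 1.1.1.2 (add \lnot T, \lnot S):
                \lnot (P \land \lnot (Q \lor S)): β-rule — branch into \lnot P  //  \lnot \lnot (Q \lor S).
                  branch 1.1.1.2.1 (add \lnot P):
                    \lnot (T \leftrightarrow S): β-rule — branch into T, \lnot S  //  \lnot T, S.
                      branch 1.1.1.2.1.1 (add T, \lnot S):
                        × closes — contains both T and \lnot T.
                      branch 1.1.1.2.1.2 (add \lnot T, S):
                        × closes — contains both S and \lnot S.
                  branch 1.1.1.2.2 (add \lnot \lnot (Q \lor S)):
                    \lnot (T \leftrightarrow S): β-rule — branch into T, \lnot S  //  \lnot T, S.
                      branch 1.1.1.2.2.1 (add T, \lnot S):
                        × closes — contains both T and \lnot T.
                      branch 1.1.1.2.2.2 (add \lnot T, S):
                        × closes — contains both S and \lnot S.
          branch 1.1.2 (add (P \land \lnot Q)):
            (P \land \lnot Q): α-rule — add P, \lnot Q.
            × closes — contains both Q and \lnot Q.
      branch 1.2 (add (P \land \lnot (Q \lor S))):
        (P \land \lnot (Q \lor S)): α-rule — add P, \lnot (Q \lor S).
        \lnot (Q \lor S): α-rule — add \lnot Q, \lnot S.
        × closes — contains both Q and \lnot Q.
  branch 2 (add ((S \to (P \land \lnot Q)) \to (Q \to T))):
    \lnot \lnot ((T \leftrightarrow S) \to (P \land \lnot (Q \lor S))): β-rule — branch into \lnot (T \leftrightarrow S)  //  (P \land \lnot (Q \lor S)).
      branch 2.1 (add \lnot (T \leftrightarrow S)):
        (S \to (P \land \lnot Q)): β-rule — branch into \lnot S  //  (P \land \lnot Q).
          branch 2.1.1 (add \lnot S):
            ((S \to (P \land \lnot Q)) \to (Q \to T)): β-rule — branch into \lnot (S \to (P \land \lnot Q))  //  (Q \to T).
              branch 2.1.1.1 (add \lnot (S \to (P \land \lnot Q))):
                \lnot (S \to (P \land \lnot Q)): α-rule — add S, \lnot (P \land \lnot Q).
                × closes — contains both S and \lnot S.
              branch 2.1.1.2 (add (Q \to T)):
                \lnot (T \leftrightarrow S): β-rule — branch into T, \lnot S  //  \lnot T, S.
                  branch 2.1.1.2.1 (add T, \lnot S):
                    × closes — contains both T and \lnot T.
                  branch 2.1.1.2.2 (add \lnot T, S):
                    × closes — contains both S and \lnot S.
          branch 2.1.2 (add (P \land \lnot Q)):
            (P \land \lnot Q): α-rule — add P, \lnot Q.
            × closes — contains both Q and \lnot Q.
      branch 2.2 (add (P \land \lnot (Q \lor S))):
        (P \land \lnot (Q \lor S)): α-rule — add P, \lnot (Q \lor S).
        \lnot (Q \lor S): α-rule — add \lnot Q, \lnot S.
        × closes — contains both Q and \lnot Q.
All 12 branches close.
Every branch closed, so the negation is unsatisfiable and the formula is valid.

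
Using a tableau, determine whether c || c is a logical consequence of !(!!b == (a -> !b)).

Initial set: {!(!!b == (a -> !b)); !(c || c)}.
!(c || c): α-rule — add !c, !c.
!(!!b == (a -> !b)): β-rule — branch into !!b, !(a -> !b)  //  !!!b, (a -> !b).
  branch 1 (add !!b, !(a -> !b)):
    !!b: drop double negation, giving b.
    !(a -> !b): α-rule — add a, !!b.
    ○ open, literals {a=T, b=T, c=F}.
  branch 2 (add !!!b, (a -> !b)):
    !!!b: drop double negation, giving !b.
    (a -> !b): β-rule — branch into !a  //  !b.
      branch 2.1 (add !a):
        ○ open, literals {a=F, b=F, c=F}.
      branch 2.2 (add !b):
        ○ open, literals {b=F, c=F}.
0 branches closed, 3 open.
An open branch gives a countermodel: a=T, b=T, c=F (unmentioned atoms arbitrary); the premises hold there but the conclusion fails.

No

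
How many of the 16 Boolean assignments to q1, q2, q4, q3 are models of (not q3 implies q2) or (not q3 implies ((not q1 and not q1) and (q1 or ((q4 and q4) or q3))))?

13

Initial set: {((not q3 implies q2) or (not q3 implies ((not q1 and not q1) and (q1 or ((q4 and q4) or q3)))))}.
((not q3 implies q2) or (not q3 implies ((not q1 and not q1) and (q1 or ((q4 and q4) or q3))))): β-rule — branch into (not q3 implies q2)  //  (not q3 implies ((not q1 and not q1) and (q1 or ((q4 and q4) or q3)))).
  branch 1 (add (not q3 implies q2)):
    (not q3 implies q2): β-rule — branch into not not q3  //  q2.
      branch 1.1 (add not not q3):
        ○ open, literals {q3=T}.
      branch 1.2 (add q2):
        ○ open, literals {q2=T}.
  branch 2 (add (not q3 implies ((not q1 and not q1) and (q1 or ((q4 and q4) or q3))))):
    (not q3 implies ((not q1 and not q1) and (q1 or ((q4 and q4) or q3)))): β-rule — branch into not not q3  //  ((not q1 and not q1) and (q1 or ((q4 and q4) or q3))).
      branch 2.1 (add not not q3):
        ○ open, literals {q3=T}.
      branch 2.2 (add ((not q1 and not q1) and (q1 or ((q4 and q4) or q3)))):
        ((not q1 and not q1) and (q1 or ((q4 and q4) or q3))): α-rule — add (not q1 and not q1), (q1 or ((q4 and q4) or q3)).
        (not q1 and not q1): α-rule — add not q1, not q1.
        (q1 or ((q4 and q4) or q3)): β-rule — branch into q1  //  ((q4 and q4) or q3).
          branch 2.2.1 (add q1):
            × closes — contains both q1 and not q1.
          branch 2.2.2 (add ((q4 and q4) or q3)):
            ((q4 and q4) or q3): β-rule — branch into (q4 and q4)  //  q3.
              branch 2.2.2.1 (add (q4 and q4)):
                (q4 and q4): α-rule — add q4, q4.
                ○ open, literals {q1=F, q4=T}.
              branch 2.2.2.2 (add q3):
                ○ open, literals {q1=F, q3=T}.
1 branch closed, 5 open.
Each open branch fixes some atoms; the unmentioned ones are free. Counting distinct full assignments: branch {q3=T} (q1, q2, q4) contributes 8 new; branch {q2=T} (q1, q4, q3) contributes 4 new; branch {q3=T} (q1, q2, q4) contributes 0 new; branch {q1=F, q4=T} (q2, q3) contributes 1 new; branch {q1=F, q3=T} (q2, q4) contributes 0 new. Total: 13.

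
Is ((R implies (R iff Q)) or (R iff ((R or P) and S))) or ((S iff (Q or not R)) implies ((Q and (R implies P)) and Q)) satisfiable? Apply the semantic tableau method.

Satisfiable

Initial set: {(((R implies (R iff Q)) or (R iff ((R or P) and S))) or ((S iff (Q or not R)) implies ((Q and (R implies P)) and Q)))}.
(((R implies (R iff Q)) or (R iff ((R or P) and S))) or ((S iff (Q or not R)) implies ((Q and (R implies P)) and Q))): β-rule — branch into ((R implies (R iff Q)) or (R iff ((R or P) and S)))  //  ((S iff (Q or not R)) implies ((Q and (R implies P)) and Q)).
  branch 1 (add ((R implies (R iff Q)) or (R iff ((R or P) and S)))):
    ((R implies (R iff Q)) or (R iff ((R or P) and S))): β-rule — branch into (R implies (R iff Q))  //  (R iff ((R or P) and S)).
      branch 1.1 (add (R implies (R iff Q))):
        (R implies (R iff Q)): β-rule — branch into not R  //  (R iff Q).
          branch 1.1.1 (add not R):
            ○ open, literals {R=0}.
          branch 1.1.2 (add (R iff Q)):
            (R iff Q): β-rule — branch into R, Q  //  not R, not Q.
              branch 1.1.2.1 (add R, Q):
                ○ open, literals {Q=1, R=1}.
              branch 1.1.2.2 (add not R, not Q):
                ○ open, literals {Q=0, R=0}.
      branch 1.2 (add (R iff ((R or P) and S))):
        (R iff ((R or P) and S)): β-rule — branch into R, ((R or P) and S)  //  not R, not ((R or P) and S).
          branch 1.2.1 (add R, ((R or P) and S)):
            ((R or P) and S): α-rule — add (R or P), S.
            (R or P): β-rule — branch into R  //  P.
              branch 1.2.1.1 (add R):
                ○ open, literals {R=1, S=1}.
              branch 1.2.1.2 (add P):
                ○ open, literals {P=1, R=1, S=1}.
          branch 1.2.2 (add not R, not ((R or P) and S)):
            not ((R or P) and S): β-rule — branch into not (R or P)  //  not S.
              branch 1.2.2.1 (add not (R or P)):
                not (R or P): α-rule — add not R, not P.
                ○ open, literals {P=0, R=0}.
              branch 1.2.2.2 (add not S):
                ○ open, literals {R=0, S=0}.
  branch 2 (add ((S iff (Q or not R)) implies ((Q and (R implies P)) and Q))):
    ((S iff (Q or not R)) implies ((Q and (R implies P)) and Q)): β-rule — branch into not (S iff (Q or not R))  //  ((Q and (R implies P)) and Q).
      branch 2.1 (add not (S iff (Q or not R))):
        not (S iff (Q or not R)): β-rule — branch into S, not (Q or not R)  //  not S, (Q or not R).
          branch 2.1.1 (add S, not (Q or not R)):
            not (Q or not R): α-rule — add not Q, not not R.
            ○ open, literals {Q=0, R=1, S=1}.
          branch 2.1.2 (add not S, (Q or not R)):
            (Q or not R): β-rule — branch into Q  //  not R.
              branch 2.1.2.1 (add Q):
                ○ open, literals {Q=1, S=0}.
              branch 2.1.2.2 (add not R):
                ○ open, literals {R=0, S=0}.
      branch 2.2 (add ((Q and (R implies P)) and Q)):
        ((Q and (R implies P)) and Q): α-rule — add (Q and (R implies P)), Q.
        (Q and (R implies P)): α-rule — add Q, (R implies P).
        (R implies P): β-rule — branch into not R  //  P.
          branch 2.2.1 (add not R):
            ○ open, literals {Q=1, R=0}.
          branch 2.2.2 (add P):
            ○ open, literals {P=1, Q=1}.
0 branches closed, 12 open.
An open branch gives a satisfying assignment: R=0.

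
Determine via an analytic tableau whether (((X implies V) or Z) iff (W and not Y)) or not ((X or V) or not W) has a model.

Initial set: {((((X implies V) or Z) iff (W and not Y)) or not ((X or V) or not W))}.
((((X implies V) or Z) iff (W and not Y)) or not ((X or V) or not W)): β-rule — branch into (((X implies V) or Z) iff (W and not Y))  //  not ((X or V) or not W).
  branch 1 (add (((X implies V) or Z) iff (W and not Y))):
    (((X implies V) or Z) iff (W and not Y)): β-rule — branch into ((X implies V) or Z), (W and not Y)  //  not ((X implies V) or Z), not (W and not Y).
      branch 1.1 (add ((X implies V) or Z), (W and not Y)):
        (W and not Y): α-rule — add W, not Y.
        ((X implies V) or Z): β-rule — branch into (X implies V)  //  Z.
          branch 1.1.1 (add (X implies V)):
            (X implies V): β-rule — branch into not X  //  V.
              branch 1.1.1.1 (add not X):
                ○ open, literals {W=true, X=false, Y=false}.
              branch 1.1.1.2 (add V):
                ○ open, literals {V=true, W=true, Y=false}.
          branch 1.1.2 (add Z):
            ○ open, literals {W=true, Y=false, Z=true}.
      branch 1.2 (add not ((X implies V) or Z), not (W and not Y)):
        not ((X implies V) or Z): α-rule — add not (X implies V), not Z.
        not (X implies V): α-rule — add X, not V.
        not (W and not Y): β-rule — branch into not W  //  not not Y.
          branch 1.2.1 (add not W):
            ○ open, literals {V=false, W=false, X=true, Z=false}.
          branch 1.2.2 (add not not Y):
            ○ open, literals {V=false, X=true, Y=true, Z=false}.
  branch 2 (add not ((X or V) or not W)):
    not ((X or V) or not W): α-rule — add not (X or V), not not W.
    not (X or V): α-rule — add not X, not V.
    ○ open, literals {V=false, W=true, X=false}.
0 branches closed, 6 open.
An open branch gives a satisfying assignment: W=true, X=false, Y=false.

Satisfiable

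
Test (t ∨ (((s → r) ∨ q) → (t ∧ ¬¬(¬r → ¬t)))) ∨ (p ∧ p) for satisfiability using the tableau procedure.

Satisfiable

Initial set: {((t ∨ (((s → r) ∨ q) → (t ∧ ¬¬(¬r → ¬t)))) ∨ (p ∧ p))}.
((t ∨ (((s → r) ∨ q) → (t ∧ ¬¬(¬r → ¬t)))) ∨ (p ∧ p)): β-rule — branch into (t ∨ (((s → r) ∨ q) → (t ∧ ¬¬(¬r → ¬t))))  //  (p ∧ p).
  branch 1 (add (t ∨ (((s → r) ∨ q) → (t ∧ ¬¬(¬r → ¬t))))):
    (t ∨ (((s → r) ∨ q) → (t ∧ ¬¬(¬r → ¬t)))): β-rule — branch into t  //  (((s → r) ∨ q) → (t ∧ ¬¬(¬r → ¬t))).
      branch 1.1 (add t):
        ○ open, literals {t=T}.
      branch 1.2 (add (((s → r) ∨ q) → (t ∧ ¬¬(¬r → ¬t)))):
        (((s → r) ∨ q) → (t ∧ ¬¬(¬r → ¬t))): β-rule — branch into ¬((s → r) ∨ q)  //  (t ∧ ¬¬(¬r → ¬t)).
          branch 1.2.1 (add ¬((s → r) ∨ q)):
            ¬((s → r) ∨ q): α-rule — add ¬(s → r), ¬q.
            ¬(s → r): α-rule — add s, ¬r.
            ○ open, literals {q=F, r=F, s=T}.
          branch 1.2.2 (add (t ∧ ¬¬(¬r → ¬t))):
            (t ∧ ¬¬(¬r → ¬t)): α-rule — add t, ¬¬(¬r → ¬t).
            ¬¬(¬r → ¬t): drop double negation, giving (¬r → ¬t).
            (¬r → ¬t): β-rule — branch into ¬¬r  //  ¬t.
              branch 1.2.2.1 (add ¬¬r):
                ○ open, literals {r=T, t=T}.
              branch 1.2.2.2 (add ¬t):
                × closes — contains both t and ¬t.
  branch 2 (add (p ∧ p)):
    (p ∧ p): α-rule — add p, p.
    ○ open, literals {p=T}.
1 branch closed, 4 open.
An open branch gives a satisfying assignment: t=T.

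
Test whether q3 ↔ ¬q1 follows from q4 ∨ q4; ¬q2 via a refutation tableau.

Initial set: {(q4 ∨ q4); ¬q2; ¬(q3 ↔ ¬q1)}.
(q4 ∨ q4): β-rule — branch into q4  //  q4.
  branch 1 (add q4):
    ¬(q3 ↔ ¬q1): β-rule — branch into q3, ¬¬q1  //  ¬q3, ¬q1.
      branch 1.1 (add q3, ¬¬q1):
        ○ open, literals {q1=T, q2=F, q3=T, q4=T}.
      branch 1.2 (add ¬q3, ¬q1):
        ○ open, literals {q1=F, q2=F, q3=F, q4=T}.
  branch 2 (add q4):
    ¬(q3 ↔ ¬q1): β-rule — branch into q3, ¬¬q1  //  ¬q3, ¬q1.
      branch 2.1 (add q3, ¬¬q1):
        ○ open, literals {q1=T, q2=F, q3=T, q4=T}.
      branch 2.2 (add ¬q3, ¬q1):
        ○ open, literals {q1=F, q2=F, q3=F, q4=T}.
0 branches closed, 4 open.
An open branch gives a countermodel: q1=T, q2=F, q3=T, q4=T (unmentioned atoms arbitrary); the premises hold there but the conclusion fails.

No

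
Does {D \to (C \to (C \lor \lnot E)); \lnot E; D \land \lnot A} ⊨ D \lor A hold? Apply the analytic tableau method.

Initial set: {(D \to (C \to (C \lor \lnot E))); \lnot E; (D \land \lnot A); \lnot (D \lor A)}.
(D \land \lnot A): α-rule — add D, \lnot A.
\lnot (D \lor A): α-rule — add \lnot D, \lnot A.
× closes — contains both D and \lnot D.
All 1 branch closes.
Every branch closed, so the premises entail the conclusion.

Yes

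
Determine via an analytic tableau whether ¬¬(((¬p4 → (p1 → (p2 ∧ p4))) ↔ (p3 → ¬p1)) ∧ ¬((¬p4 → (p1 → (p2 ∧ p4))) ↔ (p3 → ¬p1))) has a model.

Initial set: {¬¬(((¬p4 → (p1 → (p2 ∧ p4))) ↔ (p3 → ¬p1)) ∧ ¬((¬p4 → (p1 → (p2 ∧ p4))) ↔ (p3 → ¬p1)))}.
¬¬(((¬p4 → (p1 → (p2 ∧ p4))) ↔ (p3 → ¬p1)) ∧ ¬((¬p4 → (p1 → (p2 ∧ p4))) ↔ (p3 → ¬p1))): drop double negation, giving (((¬p4 → (p1 → (p2 ∧ p4))) ↔ (p3 → ¬p1)) ∧ ¬((¬p4 → (p1 → (p2 ∧ p4))) ↔ (p3 → ¬p1))).
(((¬p4 → (p1 → (p2 ∧ p4))) ↔ (p3 → ¬p1)) ∧ ¬((¬p4 → (p1 → (p2 ∧ p4))) ↔ (p3 → ¬p1))): α-rule — add ((¬p4 → (p1 → (p2 ∧ p4))) ↔ (p3 → ¬p1)), ¬((¬p4 → (p1 → (p2 ∧ p4))) ↔ (p3 → ¬p1)).
((¬p4 → (p1 → (p2 ∧ p4))) ↔ (p3 → ¬p1)): β-rule — branch into (¬p4 → (p1 → (p2 ∧ p4))), (p3 → ¬p1)  //  ¬(¬p4 → (p1 → (p2 ∧ p4))), ¬(p3 → ¬p1).
  branch 1 (add (¬p4 → (p1 → (p2 ∧ p4))), (p3 → ¬p1)):
    ¬((¬p4 → (p1 → (p2 ∧ p4))) ↔ (p3 → ¬p1)): β-rule — branch into (¬p4 → (p1 → (p2 ∧ p4))), ¬(p3 → ¬p1)  //  ¬(¬p4 → (p1 → (p2 ∧ p4))), (p3 → ¬p1).
      branch 1.1 (add (¬p4 → (p1 → (p2 ∧ p4))), ¬(p3 → ¬p1)):
        ¬(p3 → ¬p1): α-rule — add p3, ¬¬p1.
        (¬p4 → (p1 → (p2 ∧ p4))): β-rule — branch into ¬¬p4  //  (p1 → (p2 ∧ p4)).
          branch 1.1.1 (add ¬¬p4):
            (p3 → ¬p1): β-rule — branch into ¬p3  //  ¬p1.
              branch 1.1.1.1 (add ¬p3):
                × closes — contains both p3 and ¬p3.
              branch 1.1.1.2 (add ¬p1):
                × closes — contains both p1 and ¬p1.
          branch 1.1.2 (add (p1 → (p2 ∧ p4))):
            (p3 → ¬p1): β-rule — branch into ¬p3  //  ¬p1.
              branch 1.1.2.1 (add ¬p3):
                × closes — contains both p3 and ¬p3.
              branch 1.1.2.2 (add ¬p1):
                × closes — contains both p1 and ¬p1.
      branch 1.2 (add ¬(¬p4 → (p1 → (p2 ∧ p4))), (p3 → ¬p1)):
        ¬(¬p4 → (p1 → (p2 ∧ p4))): α-rule — add ¬p4, ¬(p1 → (p2 ∧ p4)).
        ¬(p1 → (p2 ∧ p4)): α-rule — add p1, ¬(p2 ∧ p4).
        (¬p4 → (p1 → (p2 ∧ p4))): β-rule — branch into ¬¬p4  //  (p1 → (p2 ∧ p4)).
          branch 1.2.1 (add ¬¬p4):
            × closes — contains both p4 and ¬p4.
          branch 1.2.2 (add (p1 → (p2 ∧ p4))):
            (p3 → ¬p1): β-rule — branch into ¬p3  //  ¬p1.
              branch 1.2.2.1 (add ¬p3):
                (p3 → ¬p1): β-rule — branch into ¬p3  //  ¬p1.
                  branch 1.2.2.1.1 (add ¬p3):
                    ¬(p2 ∧ p4): β-rule — branch into ¬p2  //  ¬p4.
                      branch 1.2.2.1.1.1 (add ¬p2):
                        (p1 → (p2 ∧ p4)): β-rule — branch into ¬p1  //  (p2 ∧ p4).
                          branch 1.2.2.1.1.1.1 (add ¬p1):
                            × closes — contains both p1 and ¬p1.
                          branch 1.2.2.1.1.1.2 (add (p2 ∧ p4)):
                            (p2 ∧ p4): α-rule — add p2, p4.
                            × closes — contains both p2 and ¬p2.
                      branch 1.2.2.1.1.2 (add ¬p4):
                        (p1 → (p2 ∧ p4)): β-rule — branch into ¬p1  //  (p2 ∧ p4).
                          branch 1.2.2.1.1.2.1 (add ¬p1):
                            × closes — contains both p1 and ¬p1.
                          branch 1.2.2.1.1.2.2 (add (p2 ∧ p4)):
                            (p2 ∧ p4): α-rule — add p2, p4.
                            × closes — contains both p4 and ¬p4.
                  branch 1.2.2.1.2 (add ¬p1):
                    × closes — contains both p1 and ¬p1.
              branch 1.2.2.2 (add ¬p1):
                × closes — contains both p1 and ¬p1.
  branch 2 (add ¬(¬p4 → (p1 → (p2 ∧ p4))), ¬(p3 → ¬p1)):
    ¬(¬p4 → (p1 → (p2 ∧ p4))): α-rule — add ¬p4, ¬(p1 → (p2 ∧ p4)).
    ¬(p3 → ¬p1): α-rule — add p3, ¬¬p1.
    ¬(p1 → (p2 ∧ p4)): α-rule — add p1, ¬(p2 ∧ p4).
    ¬((¬p4 → (p1 → (p2 ∧ p4))) ↔ (p3 → ¬p1)): β-rule — branch into (¬p4 → (p1 → (p2 ∧ p4))), ¬(p3 → ¬p1)  //  ¬(¬p4 → (p1 → (p2 ∧ p4))), (p3 → ¬p1).
      branch 2.1 (add (¬p4 → (p1 → (p2 ∧ p4))), ¬(p3 → ¬p1)):
        ¬(p3 → ¬p1): α-rule — add p3, ¬¬p1.
        ¬(p2 ∧ p4): β-rule — branch into ¬p2  //  ¬p4.
          branch 2.1.1 (add ¬p2):
            (¬p4 → (p1 → (p2 ∧ p4))): β-rule — branch into ¬¬p4  //  (p1 → (p2 ∧ p4)).
              branch 2.1.1.1 (add ¬¬p4):
                × closes — contains both p4 and ¬p4.
              branch 2.1.1.2 (add (p1 → (p2 ∧ p4))):
                (p1 → (p2 ∧ p4)): β-rule — branch into ¬p1  //  (p2 ∧ p4).
                  branch 2.1.1.2.1 (add ¬p1):
                    × closes — contains both p1 and ¬p1.
                  branch 2.1.1.2.2 (add (p2 ∧ p4)):
                    (p2 ∧ p4): α-rule — add p2, p4.
                    × closes — contains both p2 and ¬p2.
          branch 2.1.2 (add ¬p4):
            (¬p4 → (p1 → (p2 ∧ p4))): β-rule — branch into ¬¬p4  //  (p1 → (p2 ∧ p4)).
              branch 2.1.2.1 (add ¬¬p4):
                × closes — contains both p4 and ¬p4.
              branch 2.1.2.2 (add (p1 → (p2 ∧ p4))):
                (p1 → (p2 ∧ p4)): β-rule — branch into ¬p1  //  (p2 ∧ p4).
                  branch 2.1.2.2.1 (add ¬p1):
                    × closes — contains both p1 and ¬p1.
                  branch 2.1.2.2.2 (add (p2 ∧ p4)):
                    (p2 ∧ p4): α-rule — add p2, p4.
                    × closes — contains both p4 and ¬p4.
      branch 2.2 (add ¬(¬p4 → (p1 → (p2 ∧ p4))), (p3 → ¬p1)):
        ¬(¬p4 → (p1 → (p2 ∧ p4))): α-rule — add ¬p4, ¬(p1 → (p2 ∧ p4)).
        ¬(p1 → (p2 ∧ p4)): α-rule — add p1, ¬(p2 ∧ p4).
        ¬(p2 ∧ p4): β-rule — branch into ¬p2  //  ¬p4.
          branch 2.2.1 (add ¬p2):
            (p3 → ¬p1): β-rule — branch into ¬p3  //  ¬p1.
              branch 2.2.1.1 (add ¬p3):
                × closes — contains both p3 and ¬p3.
              branch 2.2.1.2 (add ¬p1):
                × closes — contains both p1 and ¬p1.
          branch 2.2.2 (add ¬p4):
            (p3 → ¬p1): β-rule — branch into ¬p3  //  ¬p1.
              branch 2.2.2.1 (add ¬p3):
                × closes — contains both p3 and ¬p3.
              branch 2.2.2.2 (add ¬p1):
                × closes — contains both p1 and ¬p1.
All 21 branches close.
Every branch closed; the formula is unsatisfiable.

Unsatisfiable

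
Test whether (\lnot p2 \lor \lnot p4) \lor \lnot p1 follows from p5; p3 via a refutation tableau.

No

Initial set: {T p5; T p3; F ((\lnot p2 \lor \lnot p4) \lor \lnot p1)}.
F ((\lnot p2 \lor \lnot p4) \lor \lnot p1): α-rule — add F (\lnot p2 \lor \lnot p4), F \lnot p1.
F (\lnot p2 \lor \lnot p4): α-rule — add F \lnot p2, F \lnot p4.
○ open, literals {p1=1, p2=1, p3=1, p4=1, p5=1}.
0 branches closed, 1 open.
An open branch gives a countermodel: p1=1, p2=1, p3=1, p4=1, p5=1 (unmentioned atoms arbitrary); the premises hold there but the conclusion fails.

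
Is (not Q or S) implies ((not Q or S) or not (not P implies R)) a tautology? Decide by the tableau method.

Assume the negation and expand:
Initial set: {F ((not Q or S) implies ((not Q or S) or not (not P implies R)))}.
F ((not Q or S) implies ((not Q or S) or not (not P implies R))): α-rule — add T (not Q or S), F ((not Q or S) or not (not P implies R)).
F ((not Q or S) or not (not P implies R)): α-rule — add F (not Q or S), F not (not P implies R).
F (not Q or S): α-rule — add F not Q, F S.
T (not Q or S): β-rule — branch into T not Q  //  T S.
  branch 1 (add T not Q):
    × closes — contains both Q and not Q.
  branch 2 (add T S):
    × closes — contains both S and not S.
All 2 branches close.
Every branch closed, so the negation is unsatisfiable and the formula is valid.

Valid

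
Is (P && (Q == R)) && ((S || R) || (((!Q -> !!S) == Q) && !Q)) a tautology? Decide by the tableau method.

Not valid

Assume the negation and expand:
Initial set: {F ((P && (Q == R)) && ((S || R) || (((!Q -> !!S) == Q) && !Q)))}.
F ((P && (Q == R)) && ((S || R) || (((!Q -> !!S) == Q) && !Q))): β-rule — branch into F (P && (Q == R))  //  F ((S || R) || (((!Q -> !!S) == Q) && !Q)).
  branch 1 (add F (P && (Q == R))):
    F (P && (Q == R)): β-rule — branch into F P  //  F (Q == R).
      branch 1.1 (add F P):
        ○ open, literals {P=0}.
      branch 1.2 (add F (Q == R)):
        F (Q == R): β-rule — branch into T Q, F R  //  F Q, T R.
          branch 1.2.1 (add T Q, F R):
            ○ open, literals {Q=1, R=0}.
          branch 1.2.2 (add F Q, T R):
            ○ open, literals {Q=0, R=1}.
  branch 2 (add F ((S || R) || (((!Q -> !!S) == Q) && !Q))):
    F ((S || R) || (((!Q -> !!S) == Q) && !Q)): α-rule — add F (S || R), F (((!Q -> !!S) == Q) && !Q).
    F (S || R): α-rule — add F S, F R.
    F (((!Q -> !!S) == Q) && !Q): β-rule — branch into F ((!Q -> !!S) == Q)  //  F !Q.
      branch 2.1 (add F ((!Q -> !!S) == Q)):
        F ((!Q -> !!S) == Q): β-rule — branch into T (!Q -> !!S), F Q  //  F (!Q -> !!S), T Q.
          branch 2.1.1 (add T (!Q -> !!S), F Q):
            T (!Q -> !!S): β-rule — branch into F !Q  //  T !!S.
              branch 2.1.1.1 (add F !Q):
                × closes — contains both Q and !Q.
              branch 2.1.1.2 (add T !!S):
                T !!S: drop double negation, giving T S.
                × closes — contains both S and !S.
          branch 2.1.2 (add F (!Q -> !!S), T Q):
            F (!Q -> !!S): α-rule — add T !Q, F !!S.
            × closes — contains both Q and !Q.
      branch 2.2 (add F !Q):
        ○ open, literals {Q=1, R=0, S=0}.
3 branches closed, 4 open.
An open branch gives a countermodel: P=0 (unmentioned atoms arbitrary); under it the original formula is false.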